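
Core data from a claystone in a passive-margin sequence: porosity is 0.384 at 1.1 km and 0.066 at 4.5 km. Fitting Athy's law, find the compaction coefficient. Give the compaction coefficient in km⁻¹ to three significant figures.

0.518 km⁻¹

Athy: phi(Z) = phi₀ e^(−cZ) ⇒ phi₁/phi₂ = e^{c(Z₂−Z₁)} ⇒ c = ln(phi₁/phi₂)/(Z₂−Z₁)
c = ln(0.384/0.066) / (4.5 − 1.1) = ln(5.818) / 3.4 = 1.7610 / 3.4 = 0.5179 km⁻¹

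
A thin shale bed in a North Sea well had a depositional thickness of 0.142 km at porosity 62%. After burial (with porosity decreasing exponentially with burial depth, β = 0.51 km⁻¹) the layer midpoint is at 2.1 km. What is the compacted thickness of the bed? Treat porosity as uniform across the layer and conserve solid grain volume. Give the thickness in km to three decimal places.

Porosity at 2.1 km: phi = 0.62·exp(−0.51×2.1) = 0.2125
Solid-volume conservation: h(1−phi) = h₀(1−phi₀) ⇒ h = h₀·(1−phi₀)/(1−phi)
h = 0.142 × (1 − 0.62)/(1 − 0.2125) = 0.142 × 0.4825 = 0.0685 km

0.069 km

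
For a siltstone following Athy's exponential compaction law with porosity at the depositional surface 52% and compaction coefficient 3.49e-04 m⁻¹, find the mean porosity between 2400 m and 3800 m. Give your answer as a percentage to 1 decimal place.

Working in km (1 km = 1000 m; β in km⁻¹ = β in m⁻¹ × 1000):
⟨φ⟩ = (1/(d₂−d₁)) ∫ φ₀ e^(−βd) dd = φ₀·(e^(−β·d₁) − e^(−β·d₂)) / (β·(d₂−d₁))
e^(−0.349×2.4) = 0.4327; e^(−0.349×3.8) = 0.2655
⟨φ⟩ = 0.52 × (0.4327 − 0.2655) / (0.349 × 1.4) = 0.52 × 0.3423 = 0.1780

17.8%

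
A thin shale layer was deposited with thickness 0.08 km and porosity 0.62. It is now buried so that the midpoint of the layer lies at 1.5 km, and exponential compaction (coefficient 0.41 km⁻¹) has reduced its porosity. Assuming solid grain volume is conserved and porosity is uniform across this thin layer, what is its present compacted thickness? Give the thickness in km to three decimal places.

0.046 km

Porosity at 1.5 km: φ = 0.62·exp(−0.41×1.5) = 0.3352
Solid-volume conservation: h(1−φ) = h₀(1−φ₀) ⇒ h = h₀·(1−φ₀)/(1−φ)
h = 0.08 × (1 − 0.62)/(1 − 0.3352) = 0.08 × 0.5716 = 0.0457 km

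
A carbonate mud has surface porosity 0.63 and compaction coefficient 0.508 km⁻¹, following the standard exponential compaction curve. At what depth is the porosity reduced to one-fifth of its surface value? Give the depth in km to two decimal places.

n/n₀ = 1/5 ⇒ exp(−β·d) = 1/5 ⇒ d = ln(5) / β
d = 1.6094 / 0.508 = 3.168 km

3.17 km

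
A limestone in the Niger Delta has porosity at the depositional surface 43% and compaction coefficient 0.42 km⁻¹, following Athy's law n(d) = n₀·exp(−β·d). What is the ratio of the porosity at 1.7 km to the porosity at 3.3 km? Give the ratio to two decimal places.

1.96

n(d₁)/n(d₂) = e^(−β·d₁)/e^(−β·d₂) = e^{β(d₂−d₁)}
= exp(0.42 × 1.6) = exp(0.672) = 1.9581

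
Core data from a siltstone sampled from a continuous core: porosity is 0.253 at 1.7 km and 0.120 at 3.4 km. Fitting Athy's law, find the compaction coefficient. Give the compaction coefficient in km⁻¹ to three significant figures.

Athy: phi(z) = phi₀ e^(−kz) ⇒ phi₁/phi₂ = e^{k(z₂−z₁)} ⇒ k = ln(phi₁/phi₂)/(z₂−z₁)
k = ln(0.253/0.12) / (3.4 − 1.7) = ln(2.108) / 1.7 = 0.7459 / 1.7 = 0.4388 km⁻¹

0.439 km⁻¹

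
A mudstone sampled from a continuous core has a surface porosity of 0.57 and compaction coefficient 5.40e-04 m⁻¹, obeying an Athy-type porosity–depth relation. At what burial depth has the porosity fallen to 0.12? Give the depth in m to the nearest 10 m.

Working in km (1 km = 1000 m; β in km⁻¹ = β in m⁻¹ × 1000):
Invert Athy's law: z = ln(n₀/n) / β
z = ln(0.57/0.12) / 0.54 = ln(4.75) / 0.54 = 1.5581 / 0.54 = 2.885 km

2890 m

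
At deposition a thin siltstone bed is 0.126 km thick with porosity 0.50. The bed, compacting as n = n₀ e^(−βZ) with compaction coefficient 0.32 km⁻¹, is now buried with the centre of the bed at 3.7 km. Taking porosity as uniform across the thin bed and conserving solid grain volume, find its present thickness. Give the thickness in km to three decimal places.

Porosity at 3.7 km: n = 0.5·exp(−0.32×3.7) = 0.1530
Solid-volume conservation: h(1−n) = h₀(1−n₀) ⇒ h = h₀·(1−n₀)/(1−n)
h = 0.126 × (1 − 0.5)/(1 − 0.1530) = 0.126 × 0.5903 = 0.0744 km

0.074 km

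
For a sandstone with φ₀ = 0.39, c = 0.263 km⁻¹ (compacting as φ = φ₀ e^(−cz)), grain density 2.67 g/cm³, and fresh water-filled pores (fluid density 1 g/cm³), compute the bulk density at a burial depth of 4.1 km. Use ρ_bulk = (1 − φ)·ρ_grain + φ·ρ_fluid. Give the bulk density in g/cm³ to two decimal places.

Porosity at depth: φ = 0.39·exp(−0.263×4.1) = 0.39×0.3402 = 0.1327
Bulk density: ρ_b = (1−φ)ρ_g + φ·ρ_f = 0.8673×2.67 + 0.1327×1
       = 2.316 + 0.133 = 2.448 g/cm³

2.45 g/cm³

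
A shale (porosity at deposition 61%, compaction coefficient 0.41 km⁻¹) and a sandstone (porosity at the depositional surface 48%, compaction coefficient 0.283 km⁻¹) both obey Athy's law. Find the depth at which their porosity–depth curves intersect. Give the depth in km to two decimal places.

1.89 km

Set phi₀ₐ e^(−kₐz) = phi₀ᵦ e^(−kᵦz) ⇒ ln(phi₀ₐ/phi₀ᵦ) = (kₐ − kᵦ)·z
z = ln(0.61/0.48) / (0.41 − 0.283) = 0.2397 / 0.127 = 1.887 km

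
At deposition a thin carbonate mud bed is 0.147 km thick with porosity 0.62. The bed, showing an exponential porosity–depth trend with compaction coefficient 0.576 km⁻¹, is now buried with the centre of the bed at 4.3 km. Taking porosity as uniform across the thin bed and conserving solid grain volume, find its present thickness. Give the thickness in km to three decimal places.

0.059 km

Porosity at 4.3 km: phi = 0.62·exp(−0.576×4.3) = 0.0521
Solid-volume conservation: h(1−phi) = h₀(1−phi₀) ⇒ h = h₀·(1−phi₀)/(1−phi)
h = 0.147 × (1 − 0.62)/(1 − 0.0521) = 0.147 × 0.4009 = 0.0589 km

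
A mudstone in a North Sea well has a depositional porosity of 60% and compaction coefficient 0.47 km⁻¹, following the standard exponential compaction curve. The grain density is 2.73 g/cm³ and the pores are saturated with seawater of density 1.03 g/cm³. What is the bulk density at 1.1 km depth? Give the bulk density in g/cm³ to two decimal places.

Porosity at depth: φ = 0.6·exp(−0.47×1.1) = 0.6×0.5963 = 0.3578
Bulk density: ρ_b = (1−φ)ρ_g + φ·ρ_f = 0.6422×2.73 + 0.3578×1.03
       = 1.753 + 0.369 = 2.122 g/cm³

2.12 g/cm³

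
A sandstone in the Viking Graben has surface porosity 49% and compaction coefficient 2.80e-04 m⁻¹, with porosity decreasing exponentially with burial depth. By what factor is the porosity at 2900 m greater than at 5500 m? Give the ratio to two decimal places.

2.07

Working in km (1 km = 1000 m; c in km⁻¹ = c in m⁻¹ × 1000):
φ(z₁)/φ(z₂) = e^(−c·z₁)/e^(−c·z₂) = e^{c(z₂−z₁)}
= exp(0.28 × 2.6) = exp(0.728) = 2.0709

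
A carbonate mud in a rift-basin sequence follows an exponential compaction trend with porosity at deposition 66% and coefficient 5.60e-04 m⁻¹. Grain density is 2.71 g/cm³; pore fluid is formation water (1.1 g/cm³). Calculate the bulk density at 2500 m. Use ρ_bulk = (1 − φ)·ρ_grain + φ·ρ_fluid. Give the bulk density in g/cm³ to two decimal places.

2.45 g/cm³

Working in km (1 km = 1000 m; k in km⁻¹ = k in m⁻¹ × 1000):
Porosity at depth: phi = 0.66·exp(−0.56×2.5) = 0.66×0.2466 = 0.1628
Bulk density: ρ_b = (1−phi)ρ_g + phi·ρ_f = 0.8372×2.71 + 0.1628×1.1
       = 2.269 + 0.179 = 2.448 g/cm³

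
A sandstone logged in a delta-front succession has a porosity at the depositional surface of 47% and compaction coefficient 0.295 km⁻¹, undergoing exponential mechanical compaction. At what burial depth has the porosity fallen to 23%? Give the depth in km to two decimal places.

2.42 km

Invert Athy's law: d = ln(phi₀/phi) / k
d = ln(0.47/0.23) / 0.295 = ln(2.043) / 0.295 = 0.7147 / 0.295 = 2.423 km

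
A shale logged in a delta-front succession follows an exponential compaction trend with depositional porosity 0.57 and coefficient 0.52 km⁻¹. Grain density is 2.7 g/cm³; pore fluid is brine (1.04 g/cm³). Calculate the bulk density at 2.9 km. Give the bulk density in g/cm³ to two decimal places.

Porosity at depth: φ = 0.57·exp(−0.52×2.9) = 0.57×0.2214 = 0.1262
Bulk density: ρ_b = (1−φ)ρ_g + φ·ρ_f = 0.8738×2.7 + 0.1262×1.04
       = 2.359 + 0.131 = 2.491 g/cm³

2.49 g/cm³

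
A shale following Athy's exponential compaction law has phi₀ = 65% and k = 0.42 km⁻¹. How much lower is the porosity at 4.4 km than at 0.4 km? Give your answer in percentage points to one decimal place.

phi(0.4) = 0.65·e^(−0.42×0.4) = 0.5495
phi(4.4) = 0.65·e^(−0.42×4.4) = 0.1024
Δphi = 0.5495 − 0.1024 = 0.4471

44.7 percentage points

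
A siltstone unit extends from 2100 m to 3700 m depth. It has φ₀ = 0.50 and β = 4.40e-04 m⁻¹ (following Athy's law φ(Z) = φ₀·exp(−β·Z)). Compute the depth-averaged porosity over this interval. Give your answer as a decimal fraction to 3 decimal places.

Working in km (1 km = 1000 m; β in km⁻¹ = β in m⁻¹ × 1000):
⟨φ⟩ = (1/(Z₂−Z₁)) ∫ φ₀ e^(−βZ) dZ = φ₀·(e^(−β·Z₁) − e^(−β·Z₂)) / (β·(Z₂−Z₁))
e^(−0.44×2.1) = 0.3969; e^(−0.44×3.7) = 0.1963
⟨φ⟩ = 0.5 × (0.3969 − 0.1963) / (0.44 × 1.6) = 0.5 × 0.2850 = 0.1425

0.142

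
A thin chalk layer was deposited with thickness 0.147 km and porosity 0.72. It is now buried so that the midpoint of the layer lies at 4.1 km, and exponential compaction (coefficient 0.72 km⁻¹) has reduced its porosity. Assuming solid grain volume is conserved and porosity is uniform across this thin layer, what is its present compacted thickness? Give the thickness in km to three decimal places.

Porosity at 4.1 km: n = 0.72·exp(−0.72×4.1) = 0.0376
Solid-volume conservation: h(1−n) = h₀(1−n₀) ⇒ h = h₀·(1−n₀)/(1−n)
h = 0.147 × (1 − 0.72)/(1 − 0.0376) = 0.147 × 0.2909 = 0.0428 km

0.043 km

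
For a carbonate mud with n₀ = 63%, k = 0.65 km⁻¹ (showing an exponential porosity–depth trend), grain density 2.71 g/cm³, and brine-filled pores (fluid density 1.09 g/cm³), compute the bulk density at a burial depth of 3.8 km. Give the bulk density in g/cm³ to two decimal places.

2.62 g/cm³

Porosity at depth: n = 0.63·exp(−0.65×3.8) = 0.63×0.0846 = 0.0533
Bulk density: ρ_b = (1−n)ρ_g + n·ρ_f = 0.9467×2.71 + 0.0533×1.09
       = 2.566 + 0.058 = 2.624 g/cm³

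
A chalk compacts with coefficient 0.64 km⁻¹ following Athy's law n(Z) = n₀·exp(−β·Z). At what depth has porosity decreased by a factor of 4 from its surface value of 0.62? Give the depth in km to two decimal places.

n/n₀ = 1/4 ⇒ exp(−β·Z) = 1/4 ⇒ Z = ln(4) / β
Z = 1.3863 / 0.64 = 2.166 km

2.17 km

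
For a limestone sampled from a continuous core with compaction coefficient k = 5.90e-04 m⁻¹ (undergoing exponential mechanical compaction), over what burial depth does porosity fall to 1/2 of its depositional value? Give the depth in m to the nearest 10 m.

Working in km (1 km = 1000 m; k in km⁻¹ = k in m⁻¹ × 1000):
n/n₀ = 1/2 ⇒ exp(−k·z) = 1/2 ⇒ z = ln(2) / k
z = 0.6931 / 0.59 = 1.175 km

1170 m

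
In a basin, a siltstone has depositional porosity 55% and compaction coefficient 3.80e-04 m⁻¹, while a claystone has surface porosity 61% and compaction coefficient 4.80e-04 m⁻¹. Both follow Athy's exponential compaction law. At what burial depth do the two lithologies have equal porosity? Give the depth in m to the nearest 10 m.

Working in km (1 km = 1000 m; k in km⁻¹ = k in m⁻¹ × 1000):
Set n₀ₐ e^(−kₐZ) = n₀ᵦ e^(−kᵦZ) ⇒ ln(n₀ₐ/n₀ᵦ) = (kₐ − kᵦ)·Z
Z = ln(0.55/0.61) / (0.38 − 0.48) = -0.1035 / -0.1 = 1.035 km

1040 m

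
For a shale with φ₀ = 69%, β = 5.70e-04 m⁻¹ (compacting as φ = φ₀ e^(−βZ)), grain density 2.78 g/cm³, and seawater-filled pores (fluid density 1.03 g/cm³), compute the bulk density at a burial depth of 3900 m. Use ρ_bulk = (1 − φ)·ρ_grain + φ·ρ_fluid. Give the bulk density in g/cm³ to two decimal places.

Working in km (1 km = 1000 m; β in km⁻¹ = β in m⁻¹ × 1000):
Porosity at depth: φ = 0.69·exp(−0.57×3.9) = 0.69×0.1083 = 0.0747
Bulk density: ρ_b = (1−φ)ρ_g + φ·ρ_f = 0.9253×2.78 + 0.0747×1.03
       = 2.572 + 0.077 = 2.649 g/cm³

2.65 g/cm³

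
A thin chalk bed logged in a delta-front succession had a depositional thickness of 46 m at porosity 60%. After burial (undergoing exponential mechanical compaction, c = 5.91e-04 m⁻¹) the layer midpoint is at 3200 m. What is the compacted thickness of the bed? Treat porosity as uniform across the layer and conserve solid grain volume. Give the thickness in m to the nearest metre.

20 m

Working in km (1 km = 1000 m; c in km⁻¹ = c in m⁻¹ × 1000):
Porosity at 3.2 km: phi = 0.6·exp(−0.591×3.2) = 0.0905
Solid-volume conservation: h(1−phi) = h₀(1−phi₀) ⇒ h = h₀·(1−phi₀)/(1−phi)
h = 0.046 × (1 − 0.6)/(1 − 0.0905) = 0.046 × 0.4398 = 0.0202 km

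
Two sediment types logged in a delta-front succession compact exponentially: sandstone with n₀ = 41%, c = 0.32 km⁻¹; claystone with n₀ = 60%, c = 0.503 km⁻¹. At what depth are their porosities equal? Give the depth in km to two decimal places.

2.08 km

Set n₀ₐ e^(−cₐz) = n₀ᵦ e^(−cᵦz) ⇒ ln(n₀ₐ/n₀ᵦ) = (cₐ − cᵦ)·z
z = ln(0.41/0.6) / (0.32 − 0.503) = -0.3808 / -0.183 = 2.081 km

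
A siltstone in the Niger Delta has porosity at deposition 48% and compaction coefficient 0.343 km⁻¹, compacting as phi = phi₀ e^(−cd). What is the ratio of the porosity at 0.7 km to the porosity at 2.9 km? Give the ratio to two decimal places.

phi(d₁)/phi(d₂) = e^(−c·d₁)/e^(−c·d₂) = e^{c(d₂−d₁)}
= exp(0.343 × 2.2) = exp(0.7546) = 2.1268

2.13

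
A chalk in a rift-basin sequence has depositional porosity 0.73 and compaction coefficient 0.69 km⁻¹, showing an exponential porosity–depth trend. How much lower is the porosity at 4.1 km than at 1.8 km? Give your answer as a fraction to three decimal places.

n(1.8) = 0.73·e^(−0.69×1.8) = 0.2108
n(4.1) = 0.73·e^(−0.69×4.1) = 0.0431
Δn = 0.2108 − 0.0431 = 0.1677

0.168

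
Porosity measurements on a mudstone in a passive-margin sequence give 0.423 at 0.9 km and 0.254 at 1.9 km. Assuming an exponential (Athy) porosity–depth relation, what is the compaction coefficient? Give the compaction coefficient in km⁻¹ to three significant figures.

Athy: n(z) = n₀ e^(−cz) ⇒ n₁/n₂ = e^{c(z₂−z₁)} ⇒ c = ln(n₁/n₂)/(z₂−z₁)
c = ln(0.423/0.254) / (1.9 − 0.9) = ln(1.665) / 1 = 0.5100 / 1 = 0.51 km⁻¹

0.510 km⁻¹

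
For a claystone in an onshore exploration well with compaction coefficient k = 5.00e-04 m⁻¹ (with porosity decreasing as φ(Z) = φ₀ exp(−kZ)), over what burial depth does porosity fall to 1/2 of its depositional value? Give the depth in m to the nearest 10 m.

Working in km (1 km = 1000 m; k in km⁻¹ = k in m⁻¹ × 1000):
φ/φ₀ = 1/2 ⇒ exp(−k·Z) = 1/2 ⇒ Z = ln(2) / k
Z = 0.6931 / 0.5 = 1.386 km

1390 m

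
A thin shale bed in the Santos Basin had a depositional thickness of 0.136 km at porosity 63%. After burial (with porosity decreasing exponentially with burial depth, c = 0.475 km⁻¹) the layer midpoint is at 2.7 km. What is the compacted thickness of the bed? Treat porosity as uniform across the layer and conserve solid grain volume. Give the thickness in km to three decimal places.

Porosity at 2.7 km: n = 0.63·exp(−0.475×2.7) = 0.1747
Solid-volume conservation: h(1−n) = h₀(1−n₀) ⇒ h = h₀·(1−n₀)/(1−n)
h = 0.136 × (1 − 0.63)/(1 − 0.1747) = 0.136 × 0.4483 = 0.0610 km

0.061 km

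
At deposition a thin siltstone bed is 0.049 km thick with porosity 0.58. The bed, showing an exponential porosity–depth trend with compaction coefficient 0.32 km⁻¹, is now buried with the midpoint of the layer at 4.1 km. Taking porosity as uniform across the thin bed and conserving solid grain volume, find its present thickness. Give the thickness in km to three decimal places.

0.024 km

Porosity at 4.1 km: n = 0.58·exp(−0.32×4.1) = 0.1562
Solid-volume conservation: h(1−n) = h₀(1−n₀) ⇒ h = h₀·(1−n₀)/(1−n)
h = 0.049 × (1 − 0.58)/(1 − 0.1562) = 0.049 × 0.4977 = 0.0244 km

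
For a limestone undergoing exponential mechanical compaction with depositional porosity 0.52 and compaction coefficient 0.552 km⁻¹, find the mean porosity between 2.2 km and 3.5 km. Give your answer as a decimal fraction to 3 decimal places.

⟨n⟩ = (1/(z₂−z₁)) ∫ n₀ e^(−kz) dz = n₀·(e^(−k·z₁) − e^(−k·z₂)) / (k·(z₂−z₁))
e^(−0.552×2.2) = 0.2969; e^(−0.552×3.5) = 0.1449
⟨n⟩ = 0.52 × (0.2969 − 0.1449) / (0.552 × 1.3) = 0.52 × 0.2119 = 0.1102

0.110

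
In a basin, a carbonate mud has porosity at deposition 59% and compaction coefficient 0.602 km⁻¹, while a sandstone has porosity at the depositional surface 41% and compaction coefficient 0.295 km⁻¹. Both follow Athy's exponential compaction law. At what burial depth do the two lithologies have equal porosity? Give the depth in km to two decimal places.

Set phi₀ₐ e^(−βₐz) = phi₀ᵦ e^(−βᵦz) ⇒ ln(phi₀ₐ/phi₀ᵦ) = (βₐ − βᵦ)·z
z = ln(0.59/0.41) / (0.602 − 0.295) = 0.3640 / 0.307 = 1.186 km

1.19 km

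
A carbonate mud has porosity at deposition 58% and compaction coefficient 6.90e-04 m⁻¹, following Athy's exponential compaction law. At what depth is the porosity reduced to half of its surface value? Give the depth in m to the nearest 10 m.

1000 m

Working in km (1 km = 1000 m; k in km⁻¹ = k in m⁻¹ × 1000):
n/n₀ = 1/2 ⇒ exp(−k·z) = 1/2 ⇒ z = ln(2) / k
z = 0.6931 / 0.69 = 1.005 km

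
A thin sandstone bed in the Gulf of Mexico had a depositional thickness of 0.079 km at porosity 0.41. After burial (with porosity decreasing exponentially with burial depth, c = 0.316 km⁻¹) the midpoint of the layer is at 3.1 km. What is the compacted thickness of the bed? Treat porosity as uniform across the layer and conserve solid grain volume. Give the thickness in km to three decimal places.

0.055 km

Porosity at 3.1 km: phi = 0.41·exp(−0.316×3.1) = 0.1539
Solid-volume conservation: h(1−phi) = h₀(1−phi₀) ⇒ h = h₀·(1−phi₀)/(1−phi)
h = 0.079 × (1 − 0.41)/(1 − 0.1539) = 0.079 × 0.6973 = 0.0551 km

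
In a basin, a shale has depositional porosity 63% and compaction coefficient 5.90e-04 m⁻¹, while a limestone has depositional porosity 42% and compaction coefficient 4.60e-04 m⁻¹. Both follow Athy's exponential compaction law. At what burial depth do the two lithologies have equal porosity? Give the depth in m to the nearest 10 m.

Working in km (1 km = 1000 m; c in km⁻¹ = c in m⁻¹ × 1000):
Set φ₀ₐ e^(−cₐd) = φ₀ᵦ e^(−cᵦd) ⇒ ln(φ₀ₐ/φ₀ᵦ) = (cₐ − cᵦ)·d
d = ln(0.63/0.42) / (0.59 − 0.46) = 0.4055 / 0.13 = 3.119 km

3120 m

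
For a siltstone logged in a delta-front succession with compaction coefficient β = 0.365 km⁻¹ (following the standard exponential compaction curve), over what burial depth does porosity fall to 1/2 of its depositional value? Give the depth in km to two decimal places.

1.90 km

n/n₀ = 1/2 ⇒ exp(−β·d) = 1/2 ⇒ d = ln(2) / β
d = 0.6931 / 0.365 = 1.899 km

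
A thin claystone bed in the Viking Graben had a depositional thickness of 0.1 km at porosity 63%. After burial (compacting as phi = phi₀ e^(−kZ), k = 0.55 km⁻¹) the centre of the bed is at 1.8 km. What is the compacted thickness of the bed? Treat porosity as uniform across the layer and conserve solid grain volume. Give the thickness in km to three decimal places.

Porosity at 1.8 km: phi = 0.63·exp(−0.55×1.8) = 0.2341
Solid-volume conservation: h(1−phi) = h₀(1−phi₀) ⇒ h = h₀·(1−phi₀)/(1−phi)
h = 0.1 × (1 − 0.63)/(1 − 0.2341) = 0.1 × 0.4831 = 0.0483 km

0.048 km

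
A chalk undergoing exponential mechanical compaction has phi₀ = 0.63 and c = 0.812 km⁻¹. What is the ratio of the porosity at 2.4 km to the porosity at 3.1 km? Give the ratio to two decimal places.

1.77

phi(z₁)/phi(z₂) = e^(−c·z₁)/e^(−c·z₂) = e^{c(z₂−z₁)}
= exp(0.812 × 0.7) = exp(0.5684) = 1.7654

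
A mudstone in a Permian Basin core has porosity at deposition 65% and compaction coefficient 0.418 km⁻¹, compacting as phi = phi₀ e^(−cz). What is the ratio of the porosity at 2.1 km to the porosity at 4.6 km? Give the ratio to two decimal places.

2.84

phi(z₁)/phi(z₂) = e^(−c·z₁)/e^(−c·z₂) = e^{c(z₂−z₁)}
= exp(0.418 × 2.5) = exp(1.045) = 2.8434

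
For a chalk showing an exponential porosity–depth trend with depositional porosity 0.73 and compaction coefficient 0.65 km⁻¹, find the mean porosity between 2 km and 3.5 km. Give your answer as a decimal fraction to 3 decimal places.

⟨n⟩ = (1/(Z₂−Z₁)) ∫ n₀ e^(−cZ) dZ = n₀·(e^(−c·Z₁) − e^(−c·Z₂)) / (c·(Z₂−Z₁))
e^(−0.65×2) = 0.2725; e^(−0.65×3.5) = 0.1028
⟨n⟩ = 0.73 × (0.2725 − 0.1028) / (0.65 × 1.5) = 0.73 × 0.1741 = 0.1271

0.127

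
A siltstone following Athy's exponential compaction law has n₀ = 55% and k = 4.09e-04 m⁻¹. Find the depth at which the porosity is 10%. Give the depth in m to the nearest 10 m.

Working in km (1 km = 1000 m; k in km⁻¹ = k in m⁻¹ × 1000):
Invert Athy's law: Z = ln(n₀/n) / k
Z = ln(0.55/0.1) / 0.409 = ln(5.5) / 0.409 = 1.7047 / 0.409 = 4.168 km

4170 m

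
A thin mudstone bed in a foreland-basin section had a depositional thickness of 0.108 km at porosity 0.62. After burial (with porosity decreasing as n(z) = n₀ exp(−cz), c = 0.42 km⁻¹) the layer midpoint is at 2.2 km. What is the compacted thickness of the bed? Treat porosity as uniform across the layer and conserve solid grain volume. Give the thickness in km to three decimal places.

0.054 km

Porosity at 2.2 km: n = 0.62·exp(−0.42×2.2) = 0.2461
Solid-volume conservation: h(1−n) = h₀(1−n₀) ⇒ h = h₀·(1−n₀)/(1−n)
h = 0.108 × (1 − 0.62)/(1 − 0.2461) = 0.108 × 0.5040 = 0.0544 km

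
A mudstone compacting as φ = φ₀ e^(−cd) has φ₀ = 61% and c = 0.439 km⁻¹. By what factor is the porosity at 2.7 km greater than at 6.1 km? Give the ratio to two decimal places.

4.45

φ(d₁)/φ(d₂) = e^(−c·d₁)/e^(−c·d₂) = e^{c(d₂−d₁)}
= exp(0.439 × 3.4) = exp(1.493) = 4.4486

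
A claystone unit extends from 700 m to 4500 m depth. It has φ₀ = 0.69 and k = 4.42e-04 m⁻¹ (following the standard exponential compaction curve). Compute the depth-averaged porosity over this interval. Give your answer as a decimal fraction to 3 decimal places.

Working in km (1 km = 1000 m; k in km⁻¹ = k in m⁻¹ × 1000):
⟨φ⟩ = (1/(d₂−d₁)) ∫ φ₀ e^(−kd) dd = φ₀·(e^(−k·d₁) − e^(−k·d₂)) / (k·(d₂−d₁))
e^(−0.442×0.7) = 0.7339; e^(−0.442×4.5) = 0.1368
⟨φ⟩ = 0.69 × (0.7339 − 0.1368) / (0.442 × 3.8) = 0.69 × 0.3555 = 0.2453

0.245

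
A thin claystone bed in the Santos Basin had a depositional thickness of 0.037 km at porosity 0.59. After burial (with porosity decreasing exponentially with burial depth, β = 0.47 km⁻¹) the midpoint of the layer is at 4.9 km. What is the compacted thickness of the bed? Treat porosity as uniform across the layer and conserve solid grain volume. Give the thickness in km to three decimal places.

Porosity at 4.9 km: φ = 0.59·exp(−0.47×4.9) = 0.0590
Solid-volume conservation: h(1−φ) = h₀(1−φ₀) ⇒ h = h₀·(1−φ₀)/(1−φ)
h = 0.037 × (1 − 0.59)/(1 − 0.0590) = 0.037 × 0.4357 = 0.0161 km

0.016 km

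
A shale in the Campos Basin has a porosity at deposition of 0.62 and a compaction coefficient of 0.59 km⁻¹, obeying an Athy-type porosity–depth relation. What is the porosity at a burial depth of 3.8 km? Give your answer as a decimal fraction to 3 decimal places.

0.066

phi = phi₀·exp(−k·z) = 0.62 × exp(−0.59 × 3.8) = 0.62 × exp(−2.242)
  = 0.62 × 0.1062 = 0.0659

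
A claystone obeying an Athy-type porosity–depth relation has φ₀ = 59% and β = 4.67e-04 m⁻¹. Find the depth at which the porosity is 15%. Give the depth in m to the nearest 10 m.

Working in km (1 km = 1000 m; β in km⁻¹ = β in m⁻¹ × 1000):
Invert Athy's law: z = ln(φ₀/φ) / β
z = ln(0.59/0.15) / 0.467 = ln(3.933) / 0.467 = 1.3695 / 0.467 = 2.933 km

2930 m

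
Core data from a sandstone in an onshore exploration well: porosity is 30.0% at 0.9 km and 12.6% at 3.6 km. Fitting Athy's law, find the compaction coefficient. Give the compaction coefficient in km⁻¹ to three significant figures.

Athy: n(Z) = n₀ e^(−kZ) ⇒ n₁/n₂ = e^{k(Z₂−Z₁)} ⇒ k = ln(n₁/n₂)/(Z₂−Z₁)
k = ln(0.3/0.126) / (3.6 − 0.9) = ln(2.381) / 2.7 = 0.8675 / 2.7 = 0.3213 km⁻¹

0.321 km⁻¹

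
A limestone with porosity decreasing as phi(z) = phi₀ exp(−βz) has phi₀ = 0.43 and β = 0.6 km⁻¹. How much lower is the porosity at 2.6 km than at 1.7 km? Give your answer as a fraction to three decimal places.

phi(1.7) = 0.43·e^(−0.6×1.7) = 0.1551
phi(2.6) = 0.43·e^(−0.6×2.6) = 0.0904
Δphi = 0.1551 − 0.0904 = 0.0647

0.065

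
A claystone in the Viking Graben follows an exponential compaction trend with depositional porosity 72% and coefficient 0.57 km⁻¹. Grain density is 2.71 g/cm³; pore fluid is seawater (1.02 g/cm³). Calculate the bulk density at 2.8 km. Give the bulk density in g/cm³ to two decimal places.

Porosity at depth: phi = 0.72·exp(−0.57×2.8) = 0.72×0.2027 = 0.1459
Bulk density: ρ_b = (1−phi)ρ_g + phi·ρ_f = 0.8541×2.71 + 0.1459×1.02
       = 2.314 + 0.149 = 2.463 g/cm³

2.46 g/cm³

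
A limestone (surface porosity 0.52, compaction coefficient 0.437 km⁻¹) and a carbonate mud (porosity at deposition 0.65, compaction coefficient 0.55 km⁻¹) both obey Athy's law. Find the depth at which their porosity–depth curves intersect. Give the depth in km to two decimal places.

Set φ₀ₐ e^(−cₐd) = φ₀ᵦ e^(−cᵦd) ⇒ ln(φ₀ₐ/φ₀ᵦ) = (cₐ − cᵦ)·d
d = ln(0.52/0.65) / (0.437 − 0.55) = -0.2231 / -0.113 = 1.975 km

1.97 km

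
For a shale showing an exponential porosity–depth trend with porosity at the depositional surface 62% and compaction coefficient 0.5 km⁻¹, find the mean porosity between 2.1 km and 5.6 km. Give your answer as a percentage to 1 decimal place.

10.2%

⟨φ⟩ = (1/(z₂−z₁)) ∫ φ₀ e^(−kz) dz = φ₀·(e^(−k·z₁) − e^(−k·z₂)) / (k·(z₂−z₁))
e^(−0.5×2.1) = 0.3499; e^(−0.5×5.6) = 0.0608
⟨φ⟩ = 0.62 × (0.3499 − 0.0608) / (0.5 × 3.5) = 0.62 × 0.1652 = 0.1024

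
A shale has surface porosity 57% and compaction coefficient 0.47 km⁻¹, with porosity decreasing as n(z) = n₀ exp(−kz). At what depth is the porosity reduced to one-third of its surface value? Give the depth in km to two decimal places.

n/n₀ = 1/3 ⇒ exp(−k·z) = 1/3 ⇒ z = ln(3) / k
z = 1.0986 / 0.47 = 2.337 km

2.34 km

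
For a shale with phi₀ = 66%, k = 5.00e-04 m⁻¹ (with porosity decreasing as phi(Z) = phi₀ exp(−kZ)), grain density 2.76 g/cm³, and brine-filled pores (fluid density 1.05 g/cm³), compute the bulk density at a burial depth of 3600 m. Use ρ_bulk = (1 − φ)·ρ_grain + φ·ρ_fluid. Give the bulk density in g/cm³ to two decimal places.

2.57 g/cm³

Working in km (1 km = 1000 m; k in km⁻¹ = k in m⁻¹ × 1000):
Porosity at depth: phi = 0.66·exp(−0.5×3.6) = 0.66×0.1653 = 0.1091
Bulk density: ρ_b = (1−phi)ρ_g + phi·ρ_f = 0.8909×2.76 + 0.1091×1.05
       = 2.459 + 0.115 = 2.573 g/cm³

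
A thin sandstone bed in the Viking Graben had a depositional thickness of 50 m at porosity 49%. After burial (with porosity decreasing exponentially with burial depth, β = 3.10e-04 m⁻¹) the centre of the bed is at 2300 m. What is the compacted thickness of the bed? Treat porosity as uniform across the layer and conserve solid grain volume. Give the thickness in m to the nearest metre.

Working in km (1 km = 1000 m; β in km⁻¹ = β in m⁻¹ × 1000):
Porosity at 2.3 km: φ = 0.49·exp(−0.31×2.3) = 0.2402
Solid-volume conservation: h(1−φ) = h₀(1−φ₀) ⇒ h = h₀·(1−φ₀)/(1−φ)
h = 0.05 × (1 − 0.49)/(1 − 0.2402) = 0.05 × 0.6712 = 0.0336 km

34 m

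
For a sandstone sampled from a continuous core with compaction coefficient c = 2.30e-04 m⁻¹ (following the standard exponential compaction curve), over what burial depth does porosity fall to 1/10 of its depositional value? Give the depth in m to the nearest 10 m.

Working in km (1 km = 1000 m; c in km⁻¹ = c in m⁻¹ × 1000):
φ/φ₀ = 1/10 ⇒ exp(−c·Z) = 1/10 ⇒ Z = ln(10) / c
Z = 2.3026 / 0.23 = 10.011 km

10010 m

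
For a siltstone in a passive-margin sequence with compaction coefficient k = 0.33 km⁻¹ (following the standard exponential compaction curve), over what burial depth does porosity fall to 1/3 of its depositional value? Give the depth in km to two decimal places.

3.33 km

phi/phi₀ = 1/3 ⇒ exp(−k·Z) = 1/3 ⇒ Z = ln(3) / k
Z = 1.0986 / 0.33 = 3.329 km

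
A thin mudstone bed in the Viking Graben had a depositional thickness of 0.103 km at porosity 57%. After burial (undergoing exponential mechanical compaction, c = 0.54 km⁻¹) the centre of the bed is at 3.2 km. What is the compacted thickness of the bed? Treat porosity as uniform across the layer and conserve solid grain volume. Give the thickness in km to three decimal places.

0.049 km

Porosity at 3.2 km: n = 0.57·exp(−0.54×3.2) = 0.1013
Solid-volume conservation: h(1−n) = h₀(1−n₀) ⇒ h = h₀·(1−n₀)/(1−n)
h = 0.103 × (1 − 0.57)/(1 − 0.1013) = 0.103 × 0.4784 = 0.0493 km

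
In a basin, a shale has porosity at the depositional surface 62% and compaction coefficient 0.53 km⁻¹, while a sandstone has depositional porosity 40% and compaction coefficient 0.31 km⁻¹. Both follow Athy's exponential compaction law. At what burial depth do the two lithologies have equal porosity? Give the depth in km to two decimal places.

1.99 km

Set φ₀ₐ e^(−cₐZ) = φ₀ᵦ e^(−cᵦZ) ⇒ ln(φ₀ₐ/φ₀ᵦ) = (cₐ − cᵦ)·Z
Z = ln(0.62/0.4) / (0.53 − 0.31) = 0.4383 / 0.22 = 1.992 km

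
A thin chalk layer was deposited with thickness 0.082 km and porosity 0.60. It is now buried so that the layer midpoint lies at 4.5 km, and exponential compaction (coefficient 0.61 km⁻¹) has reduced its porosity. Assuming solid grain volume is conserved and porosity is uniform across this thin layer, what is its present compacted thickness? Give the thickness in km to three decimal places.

0.034 km

Porosity at 4.5 km: phi = 0.6·exp(−0.61×4.5) = 0.0385
Solid-volume conservation: h(1−phi) = h₀(1−phi₀) ⇒ h = h₀·(1−phi₀)/(1−phi)
h = 0.082 × (1 − 0.6)/(1 − 0.0385) = 0.082 × 0.4160 = 0.0341 km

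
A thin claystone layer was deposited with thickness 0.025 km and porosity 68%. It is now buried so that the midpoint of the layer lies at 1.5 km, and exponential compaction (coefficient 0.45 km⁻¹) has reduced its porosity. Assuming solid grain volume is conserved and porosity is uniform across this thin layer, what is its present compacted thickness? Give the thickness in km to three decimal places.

0.012 km

Porosity at 1.5 km: phi = 0.68·exp(−0.45×1.5) = 0.3462
Solid-volume conservation: h(1−phi) = h₀(1−phi₀) ⇒ h = h₀·(1−phi₀)/(1−phi)
h = 0.025 × (1 − 0.68)/(1 − 0.3462) = 0.025 × 0.4895 = 0.0122 km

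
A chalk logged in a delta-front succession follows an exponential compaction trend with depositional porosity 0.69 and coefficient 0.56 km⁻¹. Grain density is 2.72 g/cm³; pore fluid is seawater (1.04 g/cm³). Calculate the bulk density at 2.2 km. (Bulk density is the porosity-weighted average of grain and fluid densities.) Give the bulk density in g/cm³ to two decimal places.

Porosity at depth: n = 0.69·exp(−0.56×2.2) = 0.69×0.2917 = 0.2013
Bulk density: ρ_b = (1−n)ρ_g + n·ρ_f = 0.7987×2.72 + 0.2013×1.04
       = 2.173 + 0.209 = 2.382 g/cm³

2.38 g/cm³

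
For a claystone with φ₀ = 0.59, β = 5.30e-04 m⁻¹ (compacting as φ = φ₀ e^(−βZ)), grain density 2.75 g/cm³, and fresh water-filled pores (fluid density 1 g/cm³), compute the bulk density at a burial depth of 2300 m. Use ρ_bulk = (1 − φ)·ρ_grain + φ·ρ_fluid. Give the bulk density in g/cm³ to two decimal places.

Working in km (1 km = 1000 m; β in km⁻¹ = β in m⁻¹ × 1000):
Porosity at depth: φ = 0.59·exp(−0.53×2.3) = 0.59×0.2955 = 0.1744
Bulk density: ρ_b = (1−φ)ρ_g + φ·ρ_f = 0.8256×2.75 + 0.1744×1
       = 2.271 + 0.174 = 2.445 g/cm³

2.44 g/cm³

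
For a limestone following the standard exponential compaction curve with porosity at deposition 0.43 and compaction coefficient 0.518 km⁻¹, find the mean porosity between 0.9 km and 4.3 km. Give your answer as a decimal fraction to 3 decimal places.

⟨n⟩ = (1/(Z₂−Z₁)) ∫ n₀ e^(−βZ) dZ = n₀·(e^(−β·Z₁) − e^(−β·Z₂)) / (β·(Z₂−Z₁))
e^(−0.518×0.9) = 0.6274; e^(−0.518×4.3) = 0.1078
⟨n⟩ = 0.43 × (0.6274 − 0.1078) / (0.518 × 3.4) = 0.43 × 0.2950 = 0.1269

0.127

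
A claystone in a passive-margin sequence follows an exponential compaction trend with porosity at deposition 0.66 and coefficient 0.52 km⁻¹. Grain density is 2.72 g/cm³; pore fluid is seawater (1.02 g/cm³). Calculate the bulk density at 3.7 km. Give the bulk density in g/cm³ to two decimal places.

2.56 g/cm³

Porosity at depth: phi = 0.66·exp(−0.52×3.7) = 0.66×0.1460 = 0.0964
Bulk density: ρ_b = (1−phi)ρ_g + phi·ρ_f = 0.9036×2.72 + 0.0964×1.02
       = 2.458 + 0.098 = 2.556 g/cm³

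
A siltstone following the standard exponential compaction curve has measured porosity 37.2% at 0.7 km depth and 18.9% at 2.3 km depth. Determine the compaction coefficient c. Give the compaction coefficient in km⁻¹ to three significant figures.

0.423 km⁻¹

Athy: φ(z) = φ₀ e^(−cz) ⇒ φ₁/φ₂ = e^{c(z₂−z₁)} ⇒ c = ln(φ₁/φ₂)/(z₂−z₁)
c = ln(0.372/0.189) / (2.3 − 0.7) = ln(1.968) / 1.6 = 0.6771 / 1.6 = 0.4232 km⁻¹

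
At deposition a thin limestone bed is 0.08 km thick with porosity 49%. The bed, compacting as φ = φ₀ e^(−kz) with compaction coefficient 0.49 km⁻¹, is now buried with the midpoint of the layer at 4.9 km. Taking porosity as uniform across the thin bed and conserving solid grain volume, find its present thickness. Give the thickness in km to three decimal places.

0.043 km

Porosity at 4.9 km: φ = 0.49·exp(−0.49×4.9) = 0.0444
Solid-volume conservation: h(1−φ) = h₀(1−φ₀) ⇒ h = h₀·(1−φ₀)/(1−φ)
h = 0.08 × (1 − 0.49)/(1 − 0.0444) = 0.08 × 0.5337 = 0.0427 km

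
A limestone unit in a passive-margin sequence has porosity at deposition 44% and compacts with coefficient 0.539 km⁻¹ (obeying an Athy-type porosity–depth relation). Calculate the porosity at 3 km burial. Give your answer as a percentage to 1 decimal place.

8.7%

phi = phi₀·exp(−k·Z) = 0.44 × exp(−0.539 × 3) = 0.44 × exp(−1.617)
  = 0.44 × 0.1985 = 0.0873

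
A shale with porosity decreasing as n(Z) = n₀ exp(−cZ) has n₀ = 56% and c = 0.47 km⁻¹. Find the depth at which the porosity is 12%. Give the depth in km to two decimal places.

3.28 km

Invert Athy's law: Z = ln(n₀/n) / c
Z = ln(0.56/0.12) / 0.47 = ln(4.667) / 0.47 = 1.5404 / 0.47 = 3.278 km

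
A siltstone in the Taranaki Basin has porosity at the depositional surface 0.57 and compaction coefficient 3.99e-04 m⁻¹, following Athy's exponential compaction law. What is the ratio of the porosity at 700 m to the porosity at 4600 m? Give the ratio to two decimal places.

4.74

Working in km (1 km = 1000 m; c in km⁻¹ = c in m⁻¹ × 1000):
φ(d₁)/φ(d₂) = e^(−c·d₁)/e^(−c·d₂) = e^{c(d₂−d₁)}
= exp(0.399 × 3.9) = exp(1.556) = 4.7403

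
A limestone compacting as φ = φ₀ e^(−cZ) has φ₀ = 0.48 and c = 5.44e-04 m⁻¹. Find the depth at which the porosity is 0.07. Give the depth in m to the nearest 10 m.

Working in km (1 km = 1000 m; c in km⁻¹ = c in m⁻¹ × 1000):
Invert Athy's law: Z = ln(φ₀/φ) / c
Z = ln(0.48/0.07) / 0.544 = ln(6.857) / 0.544 = 1.9253 / 0.544 = 3.539 km

3540 m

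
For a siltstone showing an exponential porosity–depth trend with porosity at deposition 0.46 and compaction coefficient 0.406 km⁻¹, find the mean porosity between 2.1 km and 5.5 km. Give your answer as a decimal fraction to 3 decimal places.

0.106

⟨φ⟩ = (1/(Z₂−Z₁)) ∫ φ₀ e^(−cZ) dZ = φ₀·(e^(−c·Z₁) − e^(−c·Z₂)) / (c·(Z₂−Z₁))
e^(−0.406×2.1) = 0.4263; e^(−0.406×5.5) = 0.1072
⟨φ⟩ = 0.46 × (0.4263 − 0.1072) / (0.406 × 3.4) = 0.46 × 0.2312 = 0.1063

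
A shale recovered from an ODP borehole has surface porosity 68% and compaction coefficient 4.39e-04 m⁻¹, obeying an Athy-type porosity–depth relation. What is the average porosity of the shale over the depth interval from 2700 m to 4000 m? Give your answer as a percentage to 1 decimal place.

Working in km (1 km = 1000 m; c in km⁻¹ = c in m⁻¹ × 1000):
⟨phi⟩ = (1/(z₂−z₁)) ∫ phi₀ e^(−cz) dz = phi₀·(e^(−c·z₁) − e^(−c·z₂)) / (c·(z₂−z₁))
e^(−0.439×2.7) = 0.3057; e^(−0.439×4) = 0.1727
⟨phi⟩ = 0.68 × (0.3057 − 0.1727) / (0.439 × 1.3) = 0.68 × 0.2329 = 0.1584

15.8%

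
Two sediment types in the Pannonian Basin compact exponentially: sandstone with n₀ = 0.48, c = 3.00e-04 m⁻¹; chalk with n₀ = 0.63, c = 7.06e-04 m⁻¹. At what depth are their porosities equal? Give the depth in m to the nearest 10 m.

Working in km (1 km = 1000 m; c in km⁻¹ = c in m⁻¹ × 1000):
Set n₀ₐ e^(−cₐZ) = n₀ᵦ e^(−cᵦZ) ⇒ ln(n₀ₐ/n₀ᵦ) = (cₐ − cᵦ)·Z
Z = ln(0.48/0.63) / (0.3 − 0.706) = -0.2719 / -0.406 = 0.670 km

670 m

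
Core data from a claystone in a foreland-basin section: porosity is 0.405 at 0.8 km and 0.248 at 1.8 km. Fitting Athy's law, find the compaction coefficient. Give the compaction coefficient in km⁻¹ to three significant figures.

0.490 km⁻¹

Athy: n(z) = n₀ e^(−cz) ⇒ n₁/n₂ = e^{c(z₂−z₁)} ⇒ c = ln(n₁/n₂)/(z₂−z₁)
c = ln(0.405/0.248) / (1.8 − 0.8) = ln(1.633) / 1 = 0.4905 / 1 = 0.4905 km⁻¹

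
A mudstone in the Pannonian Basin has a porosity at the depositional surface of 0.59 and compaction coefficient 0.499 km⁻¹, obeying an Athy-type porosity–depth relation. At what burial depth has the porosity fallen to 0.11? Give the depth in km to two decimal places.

3.37 km

Invert Athy's law: z = ln(n₀/n) / c
z = ln(0.59/0.11) / 0.499 = ln(5.364) / 0.499 = 1.6796 / 0.499 = 3.366 km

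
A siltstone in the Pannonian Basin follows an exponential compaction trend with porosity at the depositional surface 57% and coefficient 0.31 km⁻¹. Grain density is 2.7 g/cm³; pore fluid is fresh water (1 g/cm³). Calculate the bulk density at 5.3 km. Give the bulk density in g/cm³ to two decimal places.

2.51 g/cm³

Porosity at depth: φ = 0.57·exp(−0.31×5.3) = 0.57×0.1934 = 0.1102
Bulk density: ρ_b = (1−φ)ρ_g + φ·ρ_f = 0.8898×2.7 + 0.1102×1
       = 2.402 + 0.110 = 2.513 g/cm³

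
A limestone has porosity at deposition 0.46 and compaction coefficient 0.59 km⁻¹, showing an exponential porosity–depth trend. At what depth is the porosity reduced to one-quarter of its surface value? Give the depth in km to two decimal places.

2.35 km

phi/phi₀ = 1/4 ⇒ exp(−k·z) = 1/4 ⇒ z = ln(4) / k
z = 1.3863 / 0.59 = 2.350 km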